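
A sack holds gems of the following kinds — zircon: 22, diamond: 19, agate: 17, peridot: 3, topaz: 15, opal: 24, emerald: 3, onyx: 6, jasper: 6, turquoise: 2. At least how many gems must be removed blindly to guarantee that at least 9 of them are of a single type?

An adversary could hand out at most 8 gems per type (5 types run out sooner): 8 + 8 + 8 + 3 + 8 + 8 + 3 + 6 + 6 + 2 = 60 gems and still no type has 9.
By pigeonhole, one more gem lands in a type already at 8, so 61 draws are enough and 60 are not.

61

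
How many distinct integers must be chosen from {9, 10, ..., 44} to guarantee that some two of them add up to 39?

A set avoiding the sum 39 can contain at most one of each pair {x, 39−x}, plus the 14 elements whose complement lies outside the range.
The integers 20, …, 44 (25 of them) are such a set: any two sum to at least 20+21 = 41 > 39.
Any 26th integer completes one of the 11 pairs, so 26 choices force a sum of 39.

26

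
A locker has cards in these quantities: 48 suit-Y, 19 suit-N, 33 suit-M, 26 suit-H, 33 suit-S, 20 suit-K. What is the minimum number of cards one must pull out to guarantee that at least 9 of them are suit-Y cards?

In the worst case for collecting suit-Y cards, every non-suit-Y card comes out first.
There are 19 + 33 + 26 + 33 + 20 = 131 non-suit-Y cards altogether.
After those, each further card must be suit-Y, so 131 + 9 = 140 draws guarantee 9 suit-Y cards.

140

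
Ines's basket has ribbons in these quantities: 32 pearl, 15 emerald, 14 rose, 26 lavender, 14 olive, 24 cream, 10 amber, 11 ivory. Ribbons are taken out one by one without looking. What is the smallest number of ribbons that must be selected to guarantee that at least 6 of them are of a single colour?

Put each drawn ribbon into a box by colour. The largest draw with every box below 6 takes min(count, 5) from each colour.
Σ min(cᵢ, 5) = 5 + 5 + 5 + 5 + 5 + 5 + 5 + 5 = 40.
Draw number 40 + 1 = 41 must push one box to 6.

41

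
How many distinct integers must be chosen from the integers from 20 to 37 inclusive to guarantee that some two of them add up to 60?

12

A set avoiding the sum 60 can contain at most one of each pair {x, 60−x}, plus the 4 elements whose complement lies outside the range or equal to its own complement.
The integers 20, …, 30 (11 of them) are such a set: any two sum to at least 20+21 = 41 and at most 29+30 = 59 < 60.
Any 12th integer completes one of the 7 pairs, so 12 choices force a sum of 60.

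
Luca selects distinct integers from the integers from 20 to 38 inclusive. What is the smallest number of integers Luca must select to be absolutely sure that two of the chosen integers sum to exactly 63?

Group the elements by complementary pair {x, 63−x}: {25,38}, {26,37}, {27,36}, …, giving 7 two-element pairs and 5 integers whose partner 63−x falls outside [20,38].
By the pigeonhole principle, treating each of those 12 groups as a pigeonhole, one can pick one integer per group — 12 integers — with no two summing to 63.
The 13th integer lands in an occupied pair, forcing a sum of 63.

13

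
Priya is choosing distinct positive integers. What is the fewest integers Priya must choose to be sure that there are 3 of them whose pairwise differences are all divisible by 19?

Integers whose pairwise differences are multiples of 19 are exactly those sharing a remainder mod 19. The 19 residue classes mod 19 are the pigeonholes.
With 38 integers one could put 2 in each residue class and have no class reach 3.
The 39th integer pushes some class to 3, so 19·2 + 1 = 39.

39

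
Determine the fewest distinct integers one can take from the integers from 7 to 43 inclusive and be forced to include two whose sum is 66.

A set avoiding the sum 66 can contain at most one of each pair {x, 66−x}, plus the 17 elements whose complement lies outside the range or equal to its own complement.
The integers 7, …, 33 (27 of them) are such a set: any two sum to at least 7+8 = 15 and at most 32+33 = 65 < 66.
Any 28th integer completes one of the 10 pairs, so 28 choices force a sum of 66.

28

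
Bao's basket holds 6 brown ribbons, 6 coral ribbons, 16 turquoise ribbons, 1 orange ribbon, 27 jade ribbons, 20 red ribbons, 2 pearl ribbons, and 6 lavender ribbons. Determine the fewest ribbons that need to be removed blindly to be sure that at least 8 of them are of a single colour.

An adversary could hand out at most 7 ribbons per colour (5 colours run out sooner): 6 + 6 + 7 + 1 + 7 + 7 + 2 + 6 = 42 ribbons and still no colour has 8.
One more ribbon lands in a colour already at 7, so 43 draws are enough and 42 are not.

43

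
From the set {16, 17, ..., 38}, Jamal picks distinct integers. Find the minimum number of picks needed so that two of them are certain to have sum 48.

A set avoiding the sum 48 can contain at most one of each pair {x, 48−x}, plus the 7 elements whose complement lies outside the range or equal to its own complement.
The integers 24, …, 38 (15 of them) are such a set: any two sum to at least 24+25 = 49 > 48.
By pigeonhole, any 16th integer completes one of the 8 pairs, so 16 choices force a sum of 48.

16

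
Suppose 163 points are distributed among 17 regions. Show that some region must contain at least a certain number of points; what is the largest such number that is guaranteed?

10

By the pigeonhole principle, the 17 regions are the holes and the 163 points are the pigeons.
If every region held at most 9 points, the total would be at most 17 × 9 = 153, which is less than 163.
So some region holds at least ⌈163/17⌉ = 10 points.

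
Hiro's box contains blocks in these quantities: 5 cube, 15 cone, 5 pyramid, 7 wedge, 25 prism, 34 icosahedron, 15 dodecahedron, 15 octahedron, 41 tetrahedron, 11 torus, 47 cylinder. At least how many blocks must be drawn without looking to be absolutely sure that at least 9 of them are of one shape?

Put each drawn block into a box by shape. The largest draw with every box below 9 takes min(count, 8) from each shape; shapes with fewer than 8 contribute all they have.
Σ min(cᵢ, 8) = 5 + 8 + 5 + 7 + 8 + 8 + 8 + 8 + 8 + 8 + 8 = 81.
Draw number 81 + 1 = 82 must push one box to 9.

82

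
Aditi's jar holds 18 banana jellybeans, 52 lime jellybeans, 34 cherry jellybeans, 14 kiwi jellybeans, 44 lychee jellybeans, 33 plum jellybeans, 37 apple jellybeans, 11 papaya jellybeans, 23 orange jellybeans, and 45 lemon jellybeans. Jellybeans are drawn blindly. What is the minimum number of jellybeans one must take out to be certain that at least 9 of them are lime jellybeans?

In the worst case for collecting lime jellybeans, every non-lime jellybean comes out first.
There are 18 + 34 + 14 + 44 + 33 + 37 + 11 + 23 + 45 = 259 non-lime jellybeans altogether.
After those, each further jellybean must be lime, so 259 + 9 = 268 draws guarantee 9 lime jellybeans.

268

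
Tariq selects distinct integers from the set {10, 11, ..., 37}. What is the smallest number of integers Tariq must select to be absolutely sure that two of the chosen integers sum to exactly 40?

Group the elements by complementary pair {x, 40−x}: {10,30}, {11,29}, {12,28}, …, giving 10 two-element pairs, the single value 20 (it cannot pair with itself since the integers are distinct), and 7 integers whose partner 40−x falls outside [10,37].
Treating each of those 18 groups as a pigeonhole, one can pick one integer per group — 18 integers — with no two summing to 40.
The 19th integer lands in an occupied pair, forcing a sum of 40.

19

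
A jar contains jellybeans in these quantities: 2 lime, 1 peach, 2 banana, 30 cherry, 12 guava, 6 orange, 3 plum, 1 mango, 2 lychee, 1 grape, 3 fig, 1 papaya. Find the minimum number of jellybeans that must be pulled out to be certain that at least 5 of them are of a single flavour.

An adversary could hand out at most 4 jellybeans per flavour (9 flavours run out sooner): 2 + 1 + 2 + 4 + 4 + 4 + 3 + 1 + 2 + 1 + 3 + 1 = 28 jellybeans and still no flavour has 5.
By pigeonhole, one more jellybean lands in a flavour already at 4, so 29 draws are enough and 28 are not.

29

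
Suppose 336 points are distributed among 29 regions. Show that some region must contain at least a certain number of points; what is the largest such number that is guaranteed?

By the pigeonhole principle, the 29 regions are the holes and the 336 points are the pigeons.
If every region held at most 11 points, the total would be at most 29 × 11 = 319, which is less than 336.
So some region holds at least ⌈336/29⌉ = 12 points.

12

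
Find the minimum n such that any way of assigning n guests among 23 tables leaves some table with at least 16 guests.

With 345 guests one could put exactly 15 in each of the 23 tables, and no table would reach 16.
One more guest must land in a table that already has 15, giving it 16.
So 23 × 15 + 1 = 346 guests are required.

346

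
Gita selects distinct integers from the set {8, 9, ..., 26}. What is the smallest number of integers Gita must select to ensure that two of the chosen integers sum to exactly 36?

Two chosen integers sum to 36 exactly when both halves of some pair {x, 36−x} with 10 ≤ x ≤ 36−x ≤ 26 are chosen — 8 such pairs.
The remaining 3 elements (those with no distinct partner in range) can never complete a 36-sum, so the worst case takes all of them and one from each pair: 3 + 8 = 11.
The 12th integer has to be the second member of some pair, so 11 + 1 = 12.

12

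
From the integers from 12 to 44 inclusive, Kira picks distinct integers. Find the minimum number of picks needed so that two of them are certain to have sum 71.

A set avoiding the sum 71 can contain at most one of each pair {x, 71−x}, plus the 15 elements whose complement lies outside the range.
The integers 12, …, 35 (24 of them) are such a set: any two sum to at least 12+13 = 25 and at most 34+35 = 69 < 71.
Pigeonhole: any 25th integer completes one of the 9 pairs, so 25 choices force a sum of 71.

25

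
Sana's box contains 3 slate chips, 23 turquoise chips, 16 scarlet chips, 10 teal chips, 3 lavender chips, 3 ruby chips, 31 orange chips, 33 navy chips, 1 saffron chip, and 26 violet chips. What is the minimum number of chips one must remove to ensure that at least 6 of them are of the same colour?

Put each drawn chip into a box by colour. The largest draw with every box below 6 takes min(count, 5) from each colour; colours with fewer than 5 contribute all they have.
Σ min(cᵢ, 5) = 3 + 5 + 5 + 5 + 3 + 3 + 5 + 5 + 1 + 5 = 40.
Draw number 40 + 1 = 41 must push one box to 6.

41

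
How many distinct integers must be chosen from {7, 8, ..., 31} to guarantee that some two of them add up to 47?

18

Group the elements by complementary pair {x, 47−x}: {16,31}, {17,30}, {18,29}, …, giving 8 two-element pairs and 9 integers whose partner 47−x falls outside [7,31].
Pigeonhole: treating each of those 17 groups as a pigeonhole, one can pick one integer per group — 17 integers — with no two summing to 47.
The 18th integer lands in an occupied pair, forcing a sum of 47.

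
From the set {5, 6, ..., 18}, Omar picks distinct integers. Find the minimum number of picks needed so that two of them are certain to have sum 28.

11

A set avoiding the sum 28 can contain at most one of each pair {x, 28−x}, plus the 6 elements whose complement lies outside the range or equal to its own complement.
The integers 5, …, 14 (10 of them) are such a set: any two sum to at least 5+6 = 11 and at most 13+14 = 27 < 28.
Any 11th integer completes one of the 4 pairs, so 11 choices force a sum of 28.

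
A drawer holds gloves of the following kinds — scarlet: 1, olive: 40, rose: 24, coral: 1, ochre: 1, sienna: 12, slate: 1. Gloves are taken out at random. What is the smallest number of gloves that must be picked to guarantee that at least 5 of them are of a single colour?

17

Pigeonhole: put each drawn glove into a box by colour. The largest draw with every box below 5 takes min(count, 4) from each colour; colours with fewer than 4 contribute all they have.
Σ min(cᵢ, 4) = 1 + 4 + 4 + 1 + 1 + 4 + 1 = 16.
Draw number 16 + 1 = 17 must push one box to 5.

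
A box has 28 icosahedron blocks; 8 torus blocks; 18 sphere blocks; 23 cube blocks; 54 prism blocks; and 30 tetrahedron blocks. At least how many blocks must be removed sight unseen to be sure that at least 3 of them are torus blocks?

156

In the worst case for collecting torus blocks, every non-torus block comes out first.
There are 28 + 18 + 23 + 54 + 30 = 153 non-torus blocks altogether.
After those, each further block must be torus, so 153 + 3 = 156 draws guarantee 3 torus blocks.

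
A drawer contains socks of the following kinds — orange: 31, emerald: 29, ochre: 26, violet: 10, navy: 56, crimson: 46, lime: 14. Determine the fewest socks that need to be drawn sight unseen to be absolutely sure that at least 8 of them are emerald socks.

191

In the worst case for collecting emerald socks, every non-emerald sock comes out first.
There are 31 + 26 + 10 + 56 + 46 + 14 = 183 non-emerald socks altogether.
After those, each further sock must be emerald, so 183 + 8 = 191 draws guarantee 8 emerald socks.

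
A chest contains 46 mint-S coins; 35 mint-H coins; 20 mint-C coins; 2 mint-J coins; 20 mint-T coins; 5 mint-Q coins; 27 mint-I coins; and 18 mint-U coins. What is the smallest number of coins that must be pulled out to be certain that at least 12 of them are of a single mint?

74

The 8 mints are the holes; the coins drawn are the pigeons.
To avoid 12 of any one mint, the worst case takes at most 11 of each mint, or every coin of a mint that has fewer than 11.
That gives 11 + 11 + 11 + 2 + 11 + 5 + 11 + 11 = 73 coins with no mint reaching 12.
The next coin forces some mint to 12, so 73 + 1 = 74.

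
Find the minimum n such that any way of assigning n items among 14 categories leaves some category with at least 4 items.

43

With 42 items one could put exactly 3 in each of the 14 categories, and no category would reach 4.
By pigeonhole, one more item must land in a category that already has 3, giving it 4.
So 14 × 3 + 1 = 43 items are required.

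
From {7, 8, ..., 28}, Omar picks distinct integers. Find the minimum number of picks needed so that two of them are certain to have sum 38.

14

A set avoiding the sum 38 can contain at most one of each pair {x, 38−x}, plus the 4 elements whose complement lies outside the range or equal to its own complement.
The integers 7, …, 19 (13 of them) are such a set: any two sum to at least 7+8 = 15 and at most 18+19 = 37 < 38.
Pigeonhole: any 14th integer completes one of the 9 pairs, so 14 choices force a sum of 38.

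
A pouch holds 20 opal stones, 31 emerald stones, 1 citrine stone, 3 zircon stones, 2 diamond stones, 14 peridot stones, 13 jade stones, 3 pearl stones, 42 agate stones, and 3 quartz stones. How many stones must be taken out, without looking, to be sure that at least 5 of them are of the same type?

33

By pigeonhole, put each drawn stone into a box by type. The largest draw with every box below 5 takes min(count, 4) from each type; types with fewer than 4 contribute all they have.
Σ min(cᵢ, 4) = 4 + 4 + 1 + 3 + 2 + 4 + 4 + 3 + 4 + 3 = 32.
Draw number 32 + 1 = 33 must push one box to 5.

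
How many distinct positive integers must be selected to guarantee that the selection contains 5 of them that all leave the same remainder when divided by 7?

Pigeonhole: the 7 residue classes mod 7 are the pigeonholes.
With 28 integers one could put 4 in each residue class and have no class reach 5.
The 29th integer pushes some class to 5, so 7·4 + 1 = 29.

29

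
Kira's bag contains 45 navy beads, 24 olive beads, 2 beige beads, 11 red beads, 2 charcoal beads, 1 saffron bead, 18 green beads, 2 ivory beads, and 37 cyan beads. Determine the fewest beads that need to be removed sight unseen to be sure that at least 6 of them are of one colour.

33

An adversary could hand out at most 5 beads per colour (4 colours run out sooner): 5 + 5 + 2 + 5 + 2 + 1 + 5 + 2 + 5 = 32 beads and still no colour has 6.
Pigeonhole: one more bead lands in a colour already at 5, so 33 draws are enough and 32 are not.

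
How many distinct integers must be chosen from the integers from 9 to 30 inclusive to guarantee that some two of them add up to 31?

Two chosen integers sum to 31 exactly when both halves of some pair {x, 31−x} with 9 ≤ x ≤ 31−x ≤ 22 are chosen — 7 such pairs.
The remaining 8 elements (those with no distinct partner in range) can never complete a 31-sum, so the worst case takes all of them and one from each pair: 8 + 7 = 15.
The 16th integer has to be the second member of some pair, so 15 + 1 = 16.

16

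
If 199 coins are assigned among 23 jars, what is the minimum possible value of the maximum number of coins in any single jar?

By pigeonhole, the 23 jars are the holes and the 199 coins are the pigeons.
If every jar held at most 8 coins, the total would be at most 23 × 8 = 184, which is less than 199.
So some jar holds at least ⌈199/23⌉ = 9 coins.

9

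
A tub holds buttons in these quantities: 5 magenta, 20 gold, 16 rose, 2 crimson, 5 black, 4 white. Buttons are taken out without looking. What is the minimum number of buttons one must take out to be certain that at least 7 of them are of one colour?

An adversary could hand out at most 6 buttons per colour (4 colours run out sooner): 5 + 6 + 6 + 2 + 5 + 4 = 28 buttons and still no colour has 7.
Pigeonhole: one more button lands in a colour already at 6, so 29 draws are enough and 28 are not.

29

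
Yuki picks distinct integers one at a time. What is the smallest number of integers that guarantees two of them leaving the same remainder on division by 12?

13

By the pigeonhole principle, the 12 residue classes mod 12 are the pigeonholes.
With 12 integers one could put 1 in each residue class and have no class reach 2.
The 13th integer pushes some class to 2, so 12·1 + 1 = 13.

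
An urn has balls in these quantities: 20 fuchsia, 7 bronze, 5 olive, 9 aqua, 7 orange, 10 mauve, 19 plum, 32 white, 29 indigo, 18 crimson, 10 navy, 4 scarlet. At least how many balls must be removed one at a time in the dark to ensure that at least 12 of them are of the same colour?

108

The 12 colours are the holes; the balls drawn are the pigeons.
To avoid 12 of any one colour, the worst case takes at most 11 of each colour, or every ball of a colour that has fewer than 11.
That gives 11 + 7 + 5 + 9 + 7 + 10 + 11 + 11 + 11 + 11 + 10 + 4 = 107 balls with no colour reaching 12.
The next ball forces some colour to 12, so 107 + 1 = 108.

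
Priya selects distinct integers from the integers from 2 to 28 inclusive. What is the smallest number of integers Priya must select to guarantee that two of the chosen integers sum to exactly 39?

19

Group the elements by complementary pair {x, 39−x}: {11,28}, {12,27}, {13,26}, …, giving 9 two-element pairs and 9 integers whose partner 39−x falls outside [2,28].
Treating each of those 18 groups as a pigeonhole, one can pick one integer per group — 18 integers — with no two summing to 39.
The 19th integer lands in an occupied pair, forcing a sum of 39.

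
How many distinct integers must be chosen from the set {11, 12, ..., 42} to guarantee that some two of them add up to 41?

Group the elements by complementary pair {x, 41−x}: {11,30}, {12,29}, {13,28}, …, giving 10 two-element pairs and 12 integers whose partner 41−x falls outside [11,42].
Treating each of those 22 groups as a pigeonhole, one can pick one integer per group — 22 integers — with no two summing to 41.
The 23rd integer lands in an occupied pair, forcing a sum of 41.

23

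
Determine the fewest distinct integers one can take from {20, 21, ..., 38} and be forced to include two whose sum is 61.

12

Two chosen integers sum to 61 exactly when both halves of some pair {x, 61−x} with 23 ≤ x ≤ 61−x ≤ 38 are chosen — 8 such pairs.
The remaining 3 elements (those with no distinct partner in range) can never complete a 61-sum, so the worst case takes all of them and one from each pair: 3 + 8 = 11.
By pigeonhole, the 12th integer has to be the second member of some pair, so 11 + 1 = 12.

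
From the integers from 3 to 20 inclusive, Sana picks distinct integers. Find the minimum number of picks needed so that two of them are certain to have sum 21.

11

A set avoiding the sum 21 can contain at most one of each pair {x, 21−x}, plus the 2 elements whose complement lies outside the range.
The integers 11, …, 20 (10 of them) are such a set: any two sum to at least 11+12 = 23 > 21.
Pigeonhole: any 11th integer completes one of the 8 pairs, so 11 choices force a sum of 21.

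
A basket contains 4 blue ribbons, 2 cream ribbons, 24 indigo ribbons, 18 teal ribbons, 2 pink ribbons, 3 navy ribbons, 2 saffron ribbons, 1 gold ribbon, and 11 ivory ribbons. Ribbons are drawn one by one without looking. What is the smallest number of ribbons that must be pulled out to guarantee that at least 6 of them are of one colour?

30

An adversary could hand out at most 5 ribbons per colour (6 colours run out sooner): 4 + 2 + 5 + 5 + 2 + 3 + 2 + 1 + 5 = 29 ribbons and still no colour has 6.
One more ribbon lands in a colour already at 5, so 30 draws are enough and 29 are not.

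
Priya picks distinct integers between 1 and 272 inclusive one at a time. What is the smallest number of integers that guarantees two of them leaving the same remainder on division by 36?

By pigeonhole, the 36 residue classes mod 36 are the pigeonholes.
With 36 integers one could put 1 in each residue class and have no class reach 2.
The 37th integer pushes some class to 2, so 36·1 + 1 = 37.

37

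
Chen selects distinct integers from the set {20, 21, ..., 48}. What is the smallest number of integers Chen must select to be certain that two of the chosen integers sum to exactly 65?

Group the elements by complementary pair {x, 65−x}: {20,45}, {21,44}, {22,43}, …, giving 13 two-element pairs and 3 integers whose partner 65−x falls outside [20,48].
By pigeonhole, treating each of those 16 groups as a pigeonhole, one can pick one integer per group — 16 integers — with no two summing to 65.
The 17th integer lands in an occupied pair, forcing a sum of 65.

17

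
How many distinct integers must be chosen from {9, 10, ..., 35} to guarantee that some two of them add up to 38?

18

Two chosen integers sum to 38 exactly when both halves of some pair {x, 38−x} with 9 ≤ x ≤ 38−x ≤ 29 are chosen — 10 such pairs.
The remaining 7 elements (those with no distinct partner in range) can never complete a 38-sum, so the worst case takes all of them and one from each pair: 7 + 10 = 17.
The 18th integer has to be the second member of some pair, so 17 + 1 = 18.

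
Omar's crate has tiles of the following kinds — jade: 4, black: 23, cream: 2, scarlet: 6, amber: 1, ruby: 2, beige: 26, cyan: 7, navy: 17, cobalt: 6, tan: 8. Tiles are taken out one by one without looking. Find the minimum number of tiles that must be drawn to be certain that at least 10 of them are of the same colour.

By the pigeonhole principle, put each drawn tile into a box by colour. The largest draw with every box below 10 takes min(count, 9) from each colour; colours with fewer than 9 contribute all they have.
Σ min(cᵢ, 9) = 4 + 9 + 2 + 6 + 1 + 2 + 9 + 7 + 9 + 6 + 8 = 63.
Draw number 63 + 1 = 64 must push one box to 10.

64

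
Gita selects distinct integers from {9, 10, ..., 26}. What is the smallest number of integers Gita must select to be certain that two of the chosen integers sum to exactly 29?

Two chosen integers sum to 29 exactly when both halves of some pair {x, 29−x} with 9 ≤ x ≤ 29−x ≤ 20 are chosen — 6 such pairs.
The remaining 6 elements (those with no distinct partner in range) can never complete a 29-sum, so the worst case takes all of them and one from each pair: 6 + 6 = 12.
The 13th integer has to be the second member of some pair, so 12 + 1 = 13.

13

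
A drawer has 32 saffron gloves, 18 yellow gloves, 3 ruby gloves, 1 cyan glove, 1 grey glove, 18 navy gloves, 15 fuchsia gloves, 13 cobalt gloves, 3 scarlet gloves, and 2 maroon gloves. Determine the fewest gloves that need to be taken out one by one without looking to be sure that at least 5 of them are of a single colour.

Put each drawn glove into a box by colour. The largest draw with every box below 5 takes min(count, 4) from each colour; colours with fewer than 4 contribute all they have.
Σ min(cᵢ, 4) = 4 + 4 + 3 + 1 + 1 + 4 + 4 + 4 + 3 + 2 = 30.
Draw number 30 + 1 = 31 must push one box to 5.

31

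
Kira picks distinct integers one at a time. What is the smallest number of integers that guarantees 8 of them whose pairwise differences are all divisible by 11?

Integers whose pairwise differences are multiples of 11 are exactly those sharing a remainder mod 11. The 11 residue classes mod 11 are the pigeonholes.
With 77 integers one could put 7 in each residue class and have no class reach 8.
The 78th integer pushes some class to 8, so 11·7 + 1 = 78.

78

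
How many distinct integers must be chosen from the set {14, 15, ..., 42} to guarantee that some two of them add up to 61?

Two chosen integers sum to 61 exactly when both halves of some pair {x, 61−x} with 19 ≤ x ≤ 61−x ≤ 42 are chosen — 12 such pairs.
The remaining 5 elements (those with no distinct partner in range) can never complete a 61-sum, so the worst case takes all of them and one from each pair: 5 + 12 = 17.
By pigeonhole, the 18th integer has to be the second member of some pair, so 17 + 1 = 18.

18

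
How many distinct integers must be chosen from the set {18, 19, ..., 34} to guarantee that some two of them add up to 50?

11

Group the elements by complementary pair {x, 50−x}: {18,32}, {19,31}, {20,30}, …, giving 7 two-element pairs, the single value 25 (it cannot pair with itself since the integers are distinct), and 2 integers whose partner 50−x falls outside [18,34].
By the pigeonhole principle, treating each of those 10 groups as a pigeonhole, one can pick one integer per group — 10 integers — with no two summing to 50.
The 11th integer lands in an occupied pair, forcing a sum of 50.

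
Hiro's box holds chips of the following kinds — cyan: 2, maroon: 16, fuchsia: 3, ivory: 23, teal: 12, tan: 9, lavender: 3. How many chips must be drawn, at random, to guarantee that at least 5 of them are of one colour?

The 7 colours are the holes; the chips drawn are the pigeons.
To avoid 5 of any one colour, the worst case takes at most 4 of each colour, or every chip of a colour that has fewer than 4.
That gives 2 + 4 + 3 + 4 + 4 + 4 + 3 = 24 chips with no colour reaching 5.
The next chip forces some colour to 5, so 24 + 1 = 25.

25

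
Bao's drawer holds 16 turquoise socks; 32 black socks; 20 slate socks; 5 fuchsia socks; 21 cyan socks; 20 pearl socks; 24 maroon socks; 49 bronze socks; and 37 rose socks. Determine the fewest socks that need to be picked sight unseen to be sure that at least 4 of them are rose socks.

191

In the worst case for collecting rose socks, every non-rose sock comes out first.
There are 16 + 32 + 20 + 5 + 21 + 20 + 24 + 49 = 187 non-rose socks altogether.
After those, each further sock must be rose, so 187 + 4 = 191 draws guarantee 4 rose socks.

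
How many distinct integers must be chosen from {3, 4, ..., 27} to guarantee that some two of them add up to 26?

Two chosen integers sum to 26 exactly when both halves of some pair {x, 26−x} with 3 ≤ x ≤ 26−x ≤ 23 are chosen — 10 such pairs.
The remaining 5 elements (those with no distinct partner in range) can never complete a 26-sum, so the worst case takes all of them and one from each pair: 5 + 10 = 15.
Pigeonhole: the 16th integer has to be the second member of some pair, so 15 + 1 = 16.

16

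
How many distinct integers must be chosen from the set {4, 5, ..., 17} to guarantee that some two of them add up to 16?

11

Two chosen integers sum to 16 exactly when both halves of some pair {x, 16−x} with 4 ≤ x ≤ 16−x ≤ 12 are chosen — 4 such pairs.
The remaining 6 elements (those with no distinct partner in range) can never complete a 16-sum, so the worst case takes all of them and one from each pair: 6 + 4 = 10.
Pigeonhole: the 11th integer has to be the second member of some pair, so 10 + 1 = 11.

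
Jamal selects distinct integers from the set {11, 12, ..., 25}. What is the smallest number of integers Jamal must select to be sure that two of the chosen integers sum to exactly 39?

10

Group the elements by complementary pair {x, 39−x}: {14,25}, {15,24}, {16,23}, …, giving 6 two-element pairs and 3 integers whose partner 39−x falls outside [11,25].
By the pigeonhole principle, treating each of those 9 groups as a pigeonhole, one can pick one integer per group — 9 integers — with no two summing to 39.
The 10th integer lands in an occupied pair, forcing a sum of 39.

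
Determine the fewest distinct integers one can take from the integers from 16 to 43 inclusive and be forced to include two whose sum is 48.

Two chosen integers sum to 48 exactly when both halves of some pair {x, 48−x} with 16 ≤ x ≤ 48−x ≤ 32 are chosen — 8 such pairs.
The remaining 12 elements (those with no distinct partner in range) can never complete a 48-sum, so the worst case takes all of them and one from each pair: 12 + 8 = 20.
The 21st integer has to be the second member of some pair, so 20 + 1 = 21.

21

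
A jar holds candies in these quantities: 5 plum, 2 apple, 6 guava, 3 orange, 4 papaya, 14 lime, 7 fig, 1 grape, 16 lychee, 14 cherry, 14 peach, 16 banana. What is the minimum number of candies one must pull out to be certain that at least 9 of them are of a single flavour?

An adversary could hand out at most 8 candies per flavour (7 flavours run out sooner): 5 + 2 + 6 + 3 + 4 + 8 + 7 + 1 + 8 + 8 + 8 + 8 = 68 candies and still no flavour has 9.
One more candy lands in a flavour already at 8, so 69 draws are enough and 68 are not.

69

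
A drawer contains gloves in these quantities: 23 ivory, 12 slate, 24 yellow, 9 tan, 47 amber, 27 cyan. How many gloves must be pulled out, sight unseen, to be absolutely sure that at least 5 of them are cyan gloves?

120

In the worst case for collecting cyan gloves, every non-cyan glove comes out first.
There are 23 + 12 + 24 + 9 + 47 = 115 non-cyan gloves altogether.
After those, each further glove must be cyan, so 115 + 5 = 120 draws guarantee 5 cyan gloves.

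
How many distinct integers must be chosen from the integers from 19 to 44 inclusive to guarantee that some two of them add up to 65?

Two chosen integers sum to 65 exactly when both halves of some pair {x, 65−x} with 21 ≤ x ≤ 65−x ≤ 44 are chosen — 12 such pairs.
The remaining 2 elements (those with no distinct partner in range) can never complete a 65-sum, so the worst case takes all of them and one from each pair: 2 + 12 = 14.
The 15th integer has to be the second member of some pair, so 14 + 1 = 15.

15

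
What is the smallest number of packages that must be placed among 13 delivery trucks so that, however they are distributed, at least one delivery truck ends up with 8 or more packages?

92

With 91 packages one could put exactly 7 in each of the 13 delivery trucks, and no delivery truck would reach 8.
By pigeonhole, one more package must land in a delivery truck that already has 7, giving it 8.
So 13 × 7 + 1 = 92 packages are required.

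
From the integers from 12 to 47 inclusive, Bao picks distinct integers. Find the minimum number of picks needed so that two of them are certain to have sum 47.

25

Group the elements by complementary pair {x, 47−x}: {12,35}, {13,34}, {14,33}, …, giving 12 two-element pairs and 12 integers whose partner 47−x falls outside [12,47].
Treating each of those 24 groups as a pigeonhole, one can pick one integer per group — 24 integers — with no two summing to 47.
The 25th integer lands in an occupied pair, forcing a sum of 47.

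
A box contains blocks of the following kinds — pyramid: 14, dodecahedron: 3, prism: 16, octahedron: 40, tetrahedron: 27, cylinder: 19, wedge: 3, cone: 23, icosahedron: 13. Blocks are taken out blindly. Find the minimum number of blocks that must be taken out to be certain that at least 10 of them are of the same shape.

An adversary could hand out at most 9 blocks per shape (dodecahedron, wedge run out sooner): 9 + 3 + 9 + 9 + 9 + 9 + 3 + 9 + 9 = 69 blocks and still no shape has 10.
By the pigeonhole principle, one more block lands in a shape already at 9, so 70 draws are enough and 69 are not.

70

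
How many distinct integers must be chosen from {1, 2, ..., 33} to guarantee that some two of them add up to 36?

Group the elements by complementary pair {x, 36−x}: {3,33}, {4,32}, {5,31}, …, giving 15 two-element pairs; the single value 18 (it cannot pair with itself since the integers are distinct); and 2 integers whose partner 36−x falls outside [1,33].
By pigeonhole, treating each of those 18 groups as a pigeonhole, one can pick one integer per group — 18 integers — with no two summing to 36.
The 19th integer lands in an occupied pair, forcing a sum of 36.

19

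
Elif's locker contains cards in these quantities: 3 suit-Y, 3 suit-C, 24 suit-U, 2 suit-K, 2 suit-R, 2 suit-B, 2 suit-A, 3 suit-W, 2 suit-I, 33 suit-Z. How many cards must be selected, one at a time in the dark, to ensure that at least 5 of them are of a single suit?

By pigeonhole, put each drawn card into a box by suit. The largest draw with every box below 5 takes min(count, 4) from each suit; suits with fewer than 4 contribute all they have.
Σ min(cᵢ, 4) = 3 + 3 + 4 + 2 + 2 + 2 + 2 + 3 + 2 + 4 = 27.
Draw number 27 + 1 = 28 must push one box to 5.

28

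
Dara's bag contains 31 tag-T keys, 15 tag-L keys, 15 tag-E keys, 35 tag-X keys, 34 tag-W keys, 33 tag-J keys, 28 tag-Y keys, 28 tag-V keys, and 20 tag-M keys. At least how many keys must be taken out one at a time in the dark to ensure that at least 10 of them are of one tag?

By the pigeonhole principle, put each drawn key into a box by tag. The largest draw with every box below 10 takes min(count, 9) from each tag.
Σ min(cᵢ, 9) = 9 + 9 + 9 + 9 + 9 + 9 + 9 + 9 + 9 = 81.
Draw number 81 + 1 = 82 must push one box to 10.

82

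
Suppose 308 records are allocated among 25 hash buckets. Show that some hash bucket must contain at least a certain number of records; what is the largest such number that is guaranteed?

13

The 25 hash buckets are the holes and the 308 records are the pigeons.
If every hash bucket held at most 12 records, the total would be at most 25 × 12 = 300, which is less than 308.
So some hash bucket holds at least ⌈308/25⌉ = 13 records.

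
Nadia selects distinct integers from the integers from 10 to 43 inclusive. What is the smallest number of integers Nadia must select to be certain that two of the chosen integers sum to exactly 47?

Two chosen integers sum to 47 exactly when both halves of some pair {x, 47−x} with 10 ≤ x ≤ 47−x ≤ 37 are chosen — 14 such pairs.
The remaining 6 elements (those with no distinct partner in range) can never complete a 47-sum, so the worst case takes all of them and one from each pair: 6 + 14 = 20.
The 21st integer has to be the second member of some pair, so 20 + 1 = 21.

21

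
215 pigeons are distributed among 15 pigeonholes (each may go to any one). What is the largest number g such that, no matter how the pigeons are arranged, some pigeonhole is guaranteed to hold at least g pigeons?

15

Pigeonhole: the 15 pigeonholes are the holes and the 215 pigeons are the pigeons.
If every pigeonhole held at most 14 pigeons, the total would be at most 15 × 14 = 210, which is less than 215.
So some pigeonhole holds at least ⌈215/15⌉ = 15 pigeons.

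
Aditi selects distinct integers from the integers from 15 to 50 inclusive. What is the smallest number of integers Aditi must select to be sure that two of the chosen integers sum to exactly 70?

22

A set avoiding the sum 70 can contain at most one of each pair {x, 70−x}, plus the 6 elements whose complement lies outside the range or equal to its own complement.
The integers 15, …, 35 (21 of them) are such a set: any two sum to at least 15+16 = 31 and at most 34+35 = 69 < 70.
By the pigeonhole principle, any 22nd integer completes one of the 15 pairs, so 22 choices force a sum of 70.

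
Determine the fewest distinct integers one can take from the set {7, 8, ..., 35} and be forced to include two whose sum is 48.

19

A set avoiding the sum 48 can contain at most one of each pair {x, 48−x}, plus the 7 elements whose complement lies outside the range or equal to its own complement.
The integers 7, …, 24 (18 of them) are such a set: any two sum to at least 7+8 = 15 and at most 23+24 = 47 < 48.
Pigeonhole: any 19th integer completes one of the 11 pairs, so 19 choices force a sum of 48.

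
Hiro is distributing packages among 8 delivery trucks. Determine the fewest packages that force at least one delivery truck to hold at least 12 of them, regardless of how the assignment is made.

89

With 88 packages one could put exactly 11 in each of the 8 delivery trucks, and no delivery truck would reach 12.
By the pigeonhole principle, one more package must land in a delivery truck that already has 11, giving it 12.
So 8 × 11 + 1 = 89 packages are required.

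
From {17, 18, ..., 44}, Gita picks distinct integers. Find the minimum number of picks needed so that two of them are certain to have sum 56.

18

Group the elements by complementary pair {x, 56−x}: {17,39}, {18,38}, {19,37}, …, giving 11 two-element pairs; the single value 28 (it cannot pair with itself since the integers are distinct); and 5 integers whose partner 56−x falls outside [17,44].
Treating each of those 17 groups as a pigeonhole, one can pick one integer per group — 17 integers — with no two summing to 56.
The 18th integer lands in an occupied pair, forcing a sum of 56.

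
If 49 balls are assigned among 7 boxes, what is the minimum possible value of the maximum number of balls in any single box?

7

By the pigeonhole principle, the 7 boxes are the holes and the 49 balls are the pigeons.
If every box held at most 6 balls, the total would be at most 7 × 6 = 42, which is less than 49.
So some box holds at least ⌈49/7⌉ = 7 balls.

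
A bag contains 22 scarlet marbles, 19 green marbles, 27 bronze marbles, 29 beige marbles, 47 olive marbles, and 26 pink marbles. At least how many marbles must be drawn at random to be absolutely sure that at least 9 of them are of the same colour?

Put each drawn marble into a box by colour. The largest draw with every box below 9 takes min(count, 8) from each colour.
Σ min(cᵢ, 8) = 8 + 8 + 8 + 8 + 8 + 8 = 48.
Draw number 48 + 1 = 49 must push one box to 9.

49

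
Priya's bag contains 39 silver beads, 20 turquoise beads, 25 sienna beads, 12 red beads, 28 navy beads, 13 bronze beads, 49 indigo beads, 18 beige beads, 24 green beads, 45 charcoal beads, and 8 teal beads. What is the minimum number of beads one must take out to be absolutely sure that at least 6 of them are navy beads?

In the worst case for collecting navy beads, every non-navy bead comes out first.
There are 39 + 20 + 25 + 12 + 13 + 49 + 18 + 24 + 45 + 8 = 253 non-navy beads altogether.
After those, each further bead must be navy, so 253 + 6 = 259 draws guarantee 6 navy beads.

259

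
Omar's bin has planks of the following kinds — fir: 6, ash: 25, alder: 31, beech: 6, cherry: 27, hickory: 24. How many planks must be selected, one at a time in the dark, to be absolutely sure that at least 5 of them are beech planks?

118

In the worst case for collecting beech planks, every non-beech plank comes out first.
There are 6 + 25 + 31 + 27 + 24 = 113 non-beech planks altogether.
After those, each further plank must be beech, so 113 + 5 = 118 draws guarantee 5 beech planks.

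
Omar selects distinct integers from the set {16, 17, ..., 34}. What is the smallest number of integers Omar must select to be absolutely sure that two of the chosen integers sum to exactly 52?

12

Two chosen integers sum to 52 exactly when both halves of some pair {x, 52−x} with 18 ≤ x ≤ 52−x ≤ 34 are chosen — 8 such pairs.
The remaining 3 elements (those with no distinct partner in range) can never complete a 52-sum, so the worst case takes all of them and one from each pair: 3 + 8 = 11.
The 12th integer has to be the second member of some pair, so 11 + 1 = 12.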